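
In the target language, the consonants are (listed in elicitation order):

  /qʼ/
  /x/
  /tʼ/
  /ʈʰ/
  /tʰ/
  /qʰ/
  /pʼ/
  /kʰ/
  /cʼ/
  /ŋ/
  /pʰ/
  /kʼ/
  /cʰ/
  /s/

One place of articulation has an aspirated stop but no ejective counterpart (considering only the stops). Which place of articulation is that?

Aspirated: /pʰ/ (bilabial), /tʰ/ (alveolar), /ʈʰ/ (retroflex), /cʰ/ (palatal), /kʰ/ (velar), /qʰ/ (uvular).
Ejective: /pʼ/ (bilabial), /tʼ/ (alveolar), /cʼ/ (palatal), /kʼ/ (velar), /qʼ/ (uvular).
Every place of articulation has an ejective member except retroflex, where /ʈʼ/ would be expected.

retroflex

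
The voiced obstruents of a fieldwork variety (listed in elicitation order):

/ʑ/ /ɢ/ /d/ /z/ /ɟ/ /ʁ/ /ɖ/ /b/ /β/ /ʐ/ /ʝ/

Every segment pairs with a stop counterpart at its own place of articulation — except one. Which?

/ʑ/

Bilabial: /b/ ~ /β/
Alveolar: /d/ ~ /z/
Retroflex: /ɖ/ ~ /ʐ/
Palatal: /ɟ/ ~ /ʝ/
Uvular: /ɢ/ ~ /ʁ/
Alveolo-palatal: only /ʑ/ (fricative); no stop partner.
So /ʑ/ is the unpaired segment.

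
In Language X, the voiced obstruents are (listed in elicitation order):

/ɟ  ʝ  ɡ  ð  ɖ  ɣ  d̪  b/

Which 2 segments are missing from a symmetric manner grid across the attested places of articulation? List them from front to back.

/β/, /ʐ/

Stop: /b/ (bilabial), /d̪/ (dental), /ɖ/ (retroflex), /ɟ/ (palatal), /ɡ/ (velar).
Fricative: /ð/ (dental), /ʝ/ (palatal), /ɣ/ (velar).
Gaps, from front to back: bilabial lacks fricative (/β/); retroflex lacks fricative (/ʐ/).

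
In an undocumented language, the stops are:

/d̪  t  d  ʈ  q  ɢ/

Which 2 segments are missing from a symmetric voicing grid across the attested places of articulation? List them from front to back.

place of articulation  voiceless  voiced  
dental            —         d̪      
alveolar          t         d       
retroflex         ʈ         —       
uvular            q         ɢ       
Gaps, from front to back: dental lacks voiceless (/t̪/); retroflex lacks voiced (/ɖ/).

/t̪/, /ɖ/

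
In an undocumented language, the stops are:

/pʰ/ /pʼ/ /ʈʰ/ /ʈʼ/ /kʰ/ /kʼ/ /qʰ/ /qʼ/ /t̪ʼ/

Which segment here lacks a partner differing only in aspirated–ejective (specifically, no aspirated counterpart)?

Bilabial: /pʰ/ ~ /pʼ/
Retroflex: /ʈʰ/ ~ /ʈʼ/
Velar: /kʰ/ ~ /kʼ/
Uvular: /qʰ/ ~ /qʼ/
Dental: only /t̪ʼ/ (ejective); no aspirated partner.
So /t̪ʼ/ is the unpaired segment.

/t̪ʼ/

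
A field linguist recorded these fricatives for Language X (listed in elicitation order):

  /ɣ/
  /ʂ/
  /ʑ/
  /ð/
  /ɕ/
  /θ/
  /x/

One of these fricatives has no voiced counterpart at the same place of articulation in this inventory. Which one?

Dental: /θ/ ~ /ð/
Alveolo-palatal: /ɕ/ ~ /ʑ/
Velar: /x/ ~ /ɣ/
Retroflex: only /ʂ/ (voiceless); no voiced partner.
So /ʂ/ is the unpaired segment.

/ʂ/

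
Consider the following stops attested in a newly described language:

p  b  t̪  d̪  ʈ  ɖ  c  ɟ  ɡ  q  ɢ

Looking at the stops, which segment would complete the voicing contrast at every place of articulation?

bilabial: voiceless /p/, voiced /b/.
dental: voiceless /t̪/, voiced /d̪/.
retroflex: voiceless /ʈ/, voiced /ɖ/.
palatal: voiceless /c/, voiced /ɟ/.
velar: voiceless —, voiced /ɡ/.
uvular: voiceless /q/, voiced /ɢ/.
The velar row has no voiceless member, so the gap is the voiceless velar stop /k/.

/k/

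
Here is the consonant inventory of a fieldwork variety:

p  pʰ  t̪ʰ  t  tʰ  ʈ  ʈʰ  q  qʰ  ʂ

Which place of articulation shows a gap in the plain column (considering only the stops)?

dental

bilabial: plain /p/, aspirated /pʰ/.
dental: plain —, aspirated /t̪ʰ/.
alveolar: plain /t/, aspirated /tʰ/.
retroflex: plain /ʈ/, aspirated /ʈʰ/.
uvular: plain /q/, aspirated /qʰ/.
Every place of articulation has a plain member except dental, where /t̪/ would be expected.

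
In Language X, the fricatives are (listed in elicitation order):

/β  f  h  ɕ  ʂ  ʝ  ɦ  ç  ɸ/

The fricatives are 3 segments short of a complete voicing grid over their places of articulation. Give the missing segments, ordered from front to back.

Voiceless: /ɸ/ (bilabial), /f/ (labiodental), /ʂ/ (retroflex), /ɕ/ (alveolo-palatal), /ç/ (palatal), /h/ (glottal).
Voiced: /β/ (bilabial), /ʝ/ (palatal), /ɦ/ (glottal).
Gaps, from front to back: labiodental lacks voiced (/v/); retroflex lacks voiced (/ʐ/); alveolo-palatal lacks voiced (/ʑ/).

/v/, /ʐ/, /ʑ/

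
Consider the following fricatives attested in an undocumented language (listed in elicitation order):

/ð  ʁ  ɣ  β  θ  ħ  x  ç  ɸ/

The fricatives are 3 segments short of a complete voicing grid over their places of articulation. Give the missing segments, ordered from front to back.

/ʝ/, /χ/, /ʕ/

place of articulation  voiceless  voiced  
bilabial          ɸ         β       
dental            θ         ð       
palatal           ç         —       
velar             x         ɣ       
uvular            —         ʁ       
pharyngeal        ħ         —       
Gaps, from front to back: palatal lacks voiced (/ʝ/); uvular lacks voiceless (/χ/); pharyngeal lacks voiced (/ʕ/).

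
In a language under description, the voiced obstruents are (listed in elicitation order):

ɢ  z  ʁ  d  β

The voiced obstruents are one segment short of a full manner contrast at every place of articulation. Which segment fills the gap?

bilabial: stop —, fricative /β/.
alveolar: stop /d/, fricative /z/.
uvular: stop /ɢ/, fricative /ʁ/.
The bilabial row has no stop member, so the gap is the bilabial stop /b/.

/b/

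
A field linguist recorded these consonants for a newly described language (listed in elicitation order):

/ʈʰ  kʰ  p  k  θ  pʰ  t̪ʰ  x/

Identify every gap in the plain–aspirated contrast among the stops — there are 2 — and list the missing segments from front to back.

/t̪/, /ʈ/

Plain: /p/ (bilabial), /k/ (velar).
Aspirated: /pʰ/ (bilabial), /t̪ʰ/ (dental), /ʈʰ/ (retroflex), /kʰ/ (velar).
Gaps, from front to back: dental lacks plain (/t̪/); retroflex lacks plain (/ʈ/).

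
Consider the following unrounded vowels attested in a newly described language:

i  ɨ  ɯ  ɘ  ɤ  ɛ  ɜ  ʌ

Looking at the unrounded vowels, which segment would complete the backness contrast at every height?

/e/

height            front     central   back    
high              i         ɨ         ɯ       
high-mid          —         ɘ         ɤ       
low-mid           ɛ         ɜ         ʌ       
The high-mid row has no front member, so the gap is the high-mid front unrounded vowel /e/.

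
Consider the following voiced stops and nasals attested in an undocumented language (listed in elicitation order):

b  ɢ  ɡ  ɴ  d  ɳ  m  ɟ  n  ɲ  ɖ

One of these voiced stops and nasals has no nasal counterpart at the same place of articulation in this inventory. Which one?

/ɡ/

Bilabial: /b/ ~ /m/
Alveolar: /d/ ~ /n/
Retroflex: /ɖ/ ~ /ɳ/
Palatal: /ɟ/ ~ /ɲ/
Uvular: /ɢ/ ~ /ɴ/
Velar: only /ɡ/ (oral stop); no nasal partner.
So /ɡ/ is the unpaired segment.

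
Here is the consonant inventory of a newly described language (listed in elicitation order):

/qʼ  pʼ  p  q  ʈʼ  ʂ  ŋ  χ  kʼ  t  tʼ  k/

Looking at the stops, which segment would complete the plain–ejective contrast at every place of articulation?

/ʈ/

place of articulation  plain     ejective
bilabial          p         pʼ      
alveolar          t         tʼ      
retroflex         —         ʈʼ      
velar             k         kʼ      
uvular            q         qʼ      
The retroflex row has no plain member, so the gap is the plain retroflex stop /ʈ/.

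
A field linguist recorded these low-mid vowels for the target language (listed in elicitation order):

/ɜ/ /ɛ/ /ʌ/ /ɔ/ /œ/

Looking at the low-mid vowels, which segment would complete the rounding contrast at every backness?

/ɞ/

Unrounded: /ɛ/ (front), /ɜ/ (central), /ʌ/ (back).
Rounded: /œ/ (front), /ɔ/ (back).
The central row has no rounded member, so the gap is the central rounded vowel /ɞ/.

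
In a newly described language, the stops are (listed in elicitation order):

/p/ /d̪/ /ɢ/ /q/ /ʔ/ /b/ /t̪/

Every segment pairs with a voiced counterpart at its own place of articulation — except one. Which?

/ʔ/

Bilabial: /p/ ~ /b/
Dental: /t̪/ ~ /d̪/
Uvular: /q/ ~ /ɢ/
Glottal: only /ʔ/ (voiceless); no voiced partner.
So /ʔ/ is the unpaired segment.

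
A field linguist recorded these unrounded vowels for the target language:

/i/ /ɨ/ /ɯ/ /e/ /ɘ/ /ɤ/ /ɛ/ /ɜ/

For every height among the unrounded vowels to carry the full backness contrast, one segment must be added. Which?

/ʌ/

high: front /i/, central /ɨ/, back /ɯ/.
high-mid: front /e/, central /ɘ/, back /ɤ/.
low-mid: front /ɛ/, central /ɜ/, back —.
The low-mid row has no back member, so the gap is the low-mid back unrounded vowel /ʌ/.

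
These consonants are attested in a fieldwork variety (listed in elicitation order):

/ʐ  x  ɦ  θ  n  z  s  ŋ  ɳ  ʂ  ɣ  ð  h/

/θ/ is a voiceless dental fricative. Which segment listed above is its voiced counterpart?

The voiced counterpart is a voiced dental fricative — in this inventory, /ð/.

/ð/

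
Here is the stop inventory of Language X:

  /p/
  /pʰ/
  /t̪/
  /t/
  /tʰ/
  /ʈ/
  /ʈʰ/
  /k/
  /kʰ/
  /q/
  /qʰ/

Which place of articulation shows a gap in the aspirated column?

Plain: /p/ (bilabial), /t̪/ (dental), /t/ (alveolar), /ʈ/ (retroflex), /k/ (velar), /q/ (uvular).
Aspirated: /pʰ/ (bilabial), /tʰ/ (alveolar), /ʈʰ/ (retroflex), /kʰ/ (velar), /qʰ/ (uvular).
Every place of articulation has an aspirated member except dental, where /t̪ʰ/ would be expected.

dental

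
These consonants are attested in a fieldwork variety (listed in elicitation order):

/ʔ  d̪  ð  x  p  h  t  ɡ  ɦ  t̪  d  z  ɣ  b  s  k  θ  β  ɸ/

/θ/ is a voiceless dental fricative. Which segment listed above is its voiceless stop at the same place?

/t̪/

The voiceless stop at the same place is a voiceless dental stop — in this inventory, /t̪/.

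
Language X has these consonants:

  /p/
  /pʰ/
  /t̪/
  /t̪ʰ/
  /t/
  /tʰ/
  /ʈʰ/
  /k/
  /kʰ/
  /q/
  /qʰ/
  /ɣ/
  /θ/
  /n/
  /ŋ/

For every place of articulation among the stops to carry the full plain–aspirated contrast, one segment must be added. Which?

/ʈ/

Plain: /p/ (bilabial), /t̪/ (dental), /t/ (alveolar), /k/ (velar), /q/ (uvular).
Aspirated: /pʰ/ (bilabial), /t̪ʰ/ (dental), /tʰ/ (alveolar), /ʈʰ/ (retroflex), /kʰ/ (velar), /qʰ/ (uvular).
The retroflex row has no plain member, so the gap is the plain retroflex stop /ʈ/.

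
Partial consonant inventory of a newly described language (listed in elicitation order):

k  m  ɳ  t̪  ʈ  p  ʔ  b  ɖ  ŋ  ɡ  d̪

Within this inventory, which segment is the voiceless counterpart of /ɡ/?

/k/

/ɡ/ is a voiced velar stop.
The voiceless counterpart is a voiceless velar stop — in this inventory, /k/.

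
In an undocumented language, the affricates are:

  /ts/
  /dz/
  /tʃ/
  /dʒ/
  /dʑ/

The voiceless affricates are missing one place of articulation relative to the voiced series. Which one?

alveolo-palatal

Voiceless: /ts/ (alveolar), /tʃ/ (postalveolar).
Voiced: /dz/ (alveolar), /dʒ/ (postalveolar), /dʑ/ (alveolo-palatal).
Every place of articulation has a voiceless member except alveolo-palatal, where /tɕ/ would be expected.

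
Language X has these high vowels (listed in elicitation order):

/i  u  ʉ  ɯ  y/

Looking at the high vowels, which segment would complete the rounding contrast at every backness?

backness          unrounded  rounded 
front             i         y       
central           —         ʉ       
back              ɯ         u       
The central row has no unrounded member, so the gap is the central unrounded vowel /ɨ/.

/ɨ/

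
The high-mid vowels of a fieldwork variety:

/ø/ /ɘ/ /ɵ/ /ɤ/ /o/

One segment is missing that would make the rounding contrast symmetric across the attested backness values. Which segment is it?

/e/

front: unrounded —, rounded /ø/.
central: unrounded /ɘ/, rounded /ɵ/.
back: unrounded /ɤ/, rounded /o/.
The front row has no unrounded member, so the gap is the front unrounded vowel /e/.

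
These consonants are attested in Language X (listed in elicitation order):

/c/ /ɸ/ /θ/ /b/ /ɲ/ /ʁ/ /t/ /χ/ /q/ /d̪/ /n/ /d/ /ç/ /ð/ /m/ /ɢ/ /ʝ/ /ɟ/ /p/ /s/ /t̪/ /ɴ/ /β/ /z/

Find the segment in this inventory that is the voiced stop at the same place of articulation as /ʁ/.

/ɢ/

/ʁ/ is a voiced uvular fricative.
The voiced stop at the same place is a voiced uvular stop — in this inventory, /ɢ/.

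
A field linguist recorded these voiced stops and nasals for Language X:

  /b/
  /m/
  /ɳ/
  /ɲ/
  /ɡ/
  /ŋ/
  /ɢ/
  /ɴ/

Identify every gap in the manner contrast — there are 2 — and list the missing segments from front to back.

/ɖ/, /ɟ/

bilabial: oral stop /b/, nasal /m/.
retroflex: oral stop —, nasal /ɳ/.
palatal: oral stop —, nasal /ɲ/.
velar: oral stop /ɡ/, nasal /ŋ/.
uvular: oral stop /ɢ/, nasal /ɴ/.
Gaps, from front to back: retroflex lacks oral stop (/ɖ/); palatal lacks oral stop (/ɟ/).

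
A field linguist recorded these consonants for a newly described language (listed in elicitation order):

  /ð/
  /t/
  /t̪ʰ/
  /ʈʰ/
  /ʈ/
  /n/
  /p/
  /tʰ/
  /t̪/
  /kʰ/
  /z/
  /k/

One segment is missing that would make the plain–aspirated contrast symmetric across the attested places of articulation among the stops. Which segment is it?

/pʰ/

Plain: /p/ (bilabial), /t̪/ (dental), /t/ (alveolar), /ʈ/ (retroflex), /k/ (velar).
Aspirated: /t̪ʰ/ (dental), /tʰ/ (alveolar), /ʈʰ/ (retroflex), /kʰ/ (velar).
The bilabial row has no aspirated member, so the gap is the aspirated bilabial stop /pʰ/.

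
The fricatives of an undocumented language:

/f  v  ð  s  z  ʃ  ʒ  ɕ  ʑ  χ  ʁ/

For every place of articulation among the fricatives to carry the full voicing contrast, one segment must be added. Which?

labiodental: voiceless /f/, voiced /v/.
dental: voiceless —, voiced /ð/.
alveolar: voiceless /s/, voiced /z/.
postalveolar: voiceless /ʃ/, voiced /ʒ/.
alveolo-palatal: voiceless /ɕ/, voiced /ʑ/.
uvular: voiceless /χ/, voiced /ʁ/.
The dental row has no voiceless member, so the gap is the voiceless dental fricative /θ/.

/θ/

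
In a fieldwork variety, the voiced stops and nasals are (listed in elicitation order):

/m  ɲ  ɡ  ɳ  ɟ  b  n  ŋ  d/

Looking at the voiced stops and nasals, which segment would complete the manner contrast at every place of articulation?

/ɖ/

place of articulation  oral stop  nasal   
bilabial          b         m       
alveolar          d         n       
retroflex         —         ɳ       
palatal           ɟ         ɲ       
velar             ɡ         ŋ       
The retroflex row has no oral stop member, so the gap is the retroflex oral stop /ɖ/.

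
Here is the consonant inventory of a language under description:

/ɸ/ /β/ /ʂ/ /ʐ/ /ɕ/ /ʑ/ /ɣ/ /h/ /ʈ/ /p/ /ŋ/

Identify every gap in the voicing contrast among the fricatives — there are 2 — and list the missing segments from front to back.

/x/, /ɦ/

bilabial: voiceless /ɸ/, voiced /β/.
retroflex: voiceless /ʂ/, voiced /ʐ/.
alveolo-palatal: voiceless /ɕ/, voiced /ʑ/.
velar: voiceless —, voiced /ɣ/.
glottal: voiceless /h/, voiced —.
Gaps, from front to back: velar lacks voiceless (/x/); glottal lacks voiced (/ɦ/).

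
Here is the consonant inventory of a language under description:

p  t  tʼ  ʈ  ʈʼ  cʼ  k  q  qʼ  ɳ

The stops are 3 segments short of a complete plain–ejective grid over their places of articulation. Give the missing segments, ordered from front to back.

Plain: /p/ (bilabial), /t/ (alveolar), /ʈ/ (retroflex), /k/ (velar), /q/ (uvular).
Ejective: /tʼ/ (alveolar), /ʈʼ/ (retroflex), /cʼ/ (palatal), /qʼ/ (uvular).
Gaps, from front to back: bilabial lacks ejective (/pʼ/); palatal lacks plain (/c/); velar lacks ejective (/kʼ/).

/pʼ/, /c/, /kʼ/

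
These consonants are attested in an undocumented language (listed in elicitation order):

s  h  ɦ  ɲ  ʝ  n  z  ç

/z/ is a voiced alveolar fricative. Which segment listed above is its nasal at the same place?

/n/

The nasal at the same place is an alveolar nasal — in this inventory, /n/.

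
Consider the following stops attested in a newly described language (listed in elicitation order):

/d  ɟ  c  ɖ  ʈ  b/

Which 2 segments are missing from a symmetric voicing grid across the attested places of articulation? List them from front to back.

Voiceless: /ʈ/ (retroflex), /c/ (palatal).
Voiced: /b/ (bilabial), /d/ (alveolar), /ɖ/ (retroflex), /ɟ/ (palatal).
Gaps, from front to back: bilabial lacks voiceless (/p/); alveolar lacks voiceless (/t/).

/p/, /t/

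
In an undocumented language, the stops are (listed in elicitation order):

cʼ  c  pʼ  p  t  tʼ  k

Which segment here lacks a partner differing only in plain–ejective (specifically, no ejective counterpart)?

/k/

Bilabial: /p/ ~ /pʼ/
Alveolar: /t/ ~ /tʼ/
Palatal: /c/ ~ /cʼ/
Velar: only /k/ (plain); no ejective partner.
So /k/ is the unpaired segment.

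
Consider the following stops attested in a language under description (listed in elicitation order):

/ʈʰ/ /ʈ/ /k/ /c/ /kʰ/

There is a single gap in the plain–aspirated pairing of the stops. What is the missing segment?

/cʰ/

retroflex: plain /ʈ/, aspirated /ʈʰ/.
palatal: plain /c/, aspirated —.
velar: plain /k/, aspirated /kʰ/.
The palatal row has no aspirated member, so the gap is the aspirated palatal stop /cʰ/.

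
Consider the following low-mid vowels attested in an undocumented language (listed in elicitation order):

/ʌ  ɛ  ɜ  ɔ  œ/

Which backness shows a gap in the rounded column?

central

backness          unrounded  rounded 
front             ɛ         œ       
central           ɜ         —       
back              ʌ         ɔ       
Every backness has a rounded member except central, where /ɞ/ would be expected.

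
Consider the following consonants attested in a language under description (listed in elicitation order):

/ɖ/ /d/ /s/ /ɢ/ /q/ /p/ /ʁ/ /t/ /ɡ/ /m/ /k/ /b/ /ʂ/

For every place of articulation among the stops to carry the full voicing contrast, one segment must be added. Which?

bilabial: voiceless /p/, voiced /b/.
alveolar: voiceless /t/, voiced /d/.
retroflex: voiceless —, voiced /ɖ/.
velar: voiceless /k/, voiced /ɡ/.
uvular: voiceless /q/, voiced /ɢ/.
The retroflex row has no voiceless member, so the gap is the voiceless retroflex stop /ʈ/.

/ʈ/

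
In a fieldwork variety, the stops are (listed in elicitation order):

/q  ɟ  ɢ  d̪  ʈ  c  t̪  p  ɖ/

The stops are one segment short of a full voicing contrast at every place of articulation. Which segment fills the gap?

bilabial: voiceless /p/, voiced —.
dental: voiceless /t̪/, voiced /d̪/.
retroflex: voiceless /ʈ/, voiced /ɖ/.
palatal: voiceless /c/, voiced /ɟ/.
uvular: voiceless /q/, voiced /ɢ/.
The bilabial row has no voiced member, so the gap is the voiced bilabial stop /b/.

/b/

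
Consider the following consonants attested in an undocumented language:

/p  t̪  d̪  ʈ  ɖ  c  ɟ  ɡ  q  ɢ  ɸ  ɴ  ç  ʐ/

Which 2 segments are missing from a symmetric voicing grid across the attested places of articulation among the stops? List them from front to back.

/b/, /k/

place of articulation  voiceless  voiced  
bilabial          p         —       
dental            t̪        d̪      
retroflex         ʈ         ɖ       
palatal           c         ɟ       
velar             —         ɡ       
uvular            q         ɢ       
Gaps, from front to back: bilabial lacks voiced (/b/); velar lacks voiceless (/k/).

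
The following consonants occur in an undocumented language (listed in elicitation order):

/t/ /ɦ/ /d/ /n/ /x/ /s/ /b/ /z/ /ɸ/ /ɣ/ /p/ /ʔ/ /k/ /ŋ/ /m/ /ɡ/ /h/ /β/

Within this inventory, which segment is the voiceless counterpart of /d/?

/d/ is a voiced alveolar stop.
The voiceless counterpart is a voiceless alveolar stop — in this inventory, /t/.

/t/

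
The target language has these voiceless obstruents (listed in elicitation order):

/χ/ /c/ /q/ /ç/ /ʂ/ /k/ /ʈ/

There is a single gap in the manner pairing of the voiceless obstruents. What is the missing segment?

retroflex: stop /ʈ/, fricative /ʂ/.
palatal: stop /c/, fricative /ç/.
velar: stop /k/, fricative —.
uvular: stop /q/, fricative /χ/.
The velar row has no fricative member, so the gap is the velar fricative /x/.

/x/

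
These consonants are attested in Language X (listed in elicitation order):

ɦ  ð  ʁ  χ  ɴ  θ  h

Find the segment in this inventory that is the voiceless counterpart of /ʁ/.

/χ/

/ʁ/ is a voiced uvular fricative.
The voiceless counterpart is a voiceless uvular fricative — in this inventory, /χ/.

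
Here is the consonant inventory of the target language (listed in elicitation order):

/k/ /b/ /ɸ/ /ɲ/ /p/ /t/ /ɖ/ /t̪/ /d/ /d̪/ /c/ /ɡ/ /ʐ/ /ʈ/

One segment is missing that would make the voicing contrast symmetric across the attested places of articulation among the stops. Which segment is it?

Voiceless: /p/ (bilabial), /t̪/ (dental), /t/ (alveolar), /ʈ/ (retroflex), /c/ (palatal), /k/ (velar).
Voiced: /b/ (bilabial), /d̪/ (dental), /d/ (alveolar), /ɖ/ (retroflex), /ɡ/ (velar).
The palatal row has no voiced member, so the gap is the voiced palatal stop /ɟ/.

/ɟ/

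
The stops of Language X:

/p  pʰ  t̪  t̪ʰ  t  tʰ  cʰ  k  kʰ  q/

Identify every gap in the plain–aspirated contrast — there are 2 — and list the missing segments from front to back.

Plain: /p/ (bilabial), /t̪/ (dental), /t/ (alveolar), /k/ (velar), /q/ (uvular).
Aspirated: /pʰ/ (bilabial), /t̪ʰ/ (dental), /tʰ/ (alveolar), /cʰ/ (palatal), /kʰ/ (velar).
Gaps, from front to back: palatal lacks plain (/c/); uvular lacks aspirated (/qʰ/).

/c/, /qʰ/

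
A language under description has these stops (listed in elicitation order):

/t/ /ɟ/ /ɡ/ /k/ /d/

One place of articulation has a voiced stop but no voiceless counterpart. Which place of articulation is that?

palatal

alveolar: voiceless /t/, voiced /d/.
palatal: voiceless —, voiced /ɟ/.
velar: voiceless /k/, voiced /ɡ/.
Every place of articulation has a voiceless member except palatal, where /c/ would be expected.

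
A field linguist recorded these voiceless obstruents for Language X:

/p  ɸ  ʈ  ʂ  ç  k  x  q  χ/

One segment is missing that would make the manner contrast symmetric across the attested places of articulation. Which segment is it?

Stop: /p/ (bilabial), /ʈ/ (retroflex), /k/ (velar), /q/ (uvular).
Fricative: /ɸ/ (bilabial), /ʂ/ (retroflex), /ç/ (palatal), /x/ (velar), /χ/ (uvular).
The palatal row has no stop member, so the gap is the palatal stop /c/.

/c/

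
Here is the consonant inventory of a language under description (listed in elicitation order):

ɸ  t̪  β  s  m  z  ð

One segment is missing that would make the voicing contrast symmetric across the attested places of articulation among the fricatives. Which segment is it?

/θ/

bilabial: voiceless /ɸ/, voiced /β/.
dental: voiceless —, voiced /ð/.
alveolar: voiceless /s/, voiced /z/.
The dental row has no voiceless member, so the gap is the voiceless dental fricative /θ/.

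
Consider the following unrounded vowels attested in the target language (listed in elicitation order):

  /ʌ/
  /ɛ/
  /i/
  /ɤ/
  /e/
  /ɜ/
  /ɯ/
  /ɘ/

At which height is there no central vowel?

high

height            front     central   back    
high              i         —         ɯ       
high-mid          e         ɘ         ɤ       
low-mid           ɛ         ɜ         ʌ       
Every height has a central member except high, where /ɨ/ would be expected.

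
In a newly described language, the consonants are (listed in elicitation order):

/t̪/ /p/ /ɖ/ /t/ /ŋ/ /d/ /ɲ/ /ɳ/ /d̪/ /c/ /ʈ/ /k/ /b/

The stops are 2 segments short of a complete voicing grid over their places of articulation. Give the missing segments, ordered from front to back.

place of articulation  voiceless  voiced  
bilabial          p         b       
dental            t̪        d̪      
alveolar          t         d       
retroflex         ʈ         ɖ       
palatal           c         —       
velar             k         —       
Gaps, from front to back: palatal lacks voiced (/ɟ/); velar lacks voiced (/ɡ/).

/ɟ/, /ɡ/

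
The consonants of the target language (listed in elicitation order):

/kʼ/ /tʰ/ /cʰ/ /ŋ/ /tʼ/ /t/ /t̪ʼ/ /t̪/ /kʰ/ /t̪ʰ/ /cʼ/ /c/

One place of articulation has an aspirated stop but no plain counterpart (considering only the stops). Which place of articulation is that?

dental: plain /t̪/, aspirated /t̪ʰ/, ejective /t̪ʼ/.
alveolar: plain /t/, aspirated /tʰ/, ejective /tʼ/.
palatal: plain /c/, aspirated /cʰ/, ejective /cʼ/.
velar: plain —, aspirated /kʰ/, ejective /kʼ/.
Every place of articulation has a plain member except velar, where /k/ would be expected.

velar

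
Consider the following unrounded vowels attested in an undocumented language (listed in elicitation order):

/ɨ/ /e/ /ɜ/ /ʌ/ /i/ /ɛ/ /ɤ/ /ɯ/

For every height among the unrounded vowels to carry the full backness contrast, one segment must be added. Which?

Front: /i/ (high), /e/ (high-mid), /ɛ/ (low-mid).
Central: /ɨ/ (high), /ɜ/ (low-mid).
Back: /ɯ/ (high), /ɤ/ (high-mid), /ʌ/ (low-mid).
The high-mid row has no central member, so the gap is the high-mid central unrounded vowel /ɘ/.

/ɘ/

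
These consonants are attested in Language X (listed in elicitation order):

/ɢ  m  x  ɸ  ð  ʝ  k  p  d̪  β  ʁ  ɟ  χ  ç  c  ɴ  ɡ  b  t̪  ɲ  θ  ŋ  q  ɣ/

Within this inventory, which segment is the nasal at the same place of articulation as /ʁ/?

/ɴ/

/ʁ/ is a voiced uvular fricative.
The nasal at the same place is an uvular nasal — in this inventory, /ɴ/.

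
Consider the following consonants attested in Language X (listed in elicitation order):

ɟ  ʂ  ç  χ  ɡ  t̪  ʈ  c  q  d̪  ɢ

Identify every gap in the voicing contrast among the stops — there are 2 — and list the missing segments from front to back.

/ɖ/, /k/

place of articulation  voiceless  voiced  
dental            t̪        d̪      
retroflex         ʈ         —       
palatal           c         ɟ       
velar             —         ɡ       
uvular            q         ɢ       
Gaps, from front to back: retroflex lacks voiced (/ɖ/); velar lacks voiceless (/k/).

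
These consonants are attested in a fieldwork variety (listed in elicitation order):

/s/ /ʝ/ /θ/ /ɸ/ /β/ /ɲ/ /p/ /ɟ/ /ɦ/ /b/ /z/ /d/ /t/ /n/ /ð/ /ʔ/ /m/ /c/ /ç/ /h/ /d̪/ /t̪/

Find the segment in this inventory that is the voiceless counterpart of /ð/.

/θ/

/ð/ is a voiced dental fricative.
The voiceless counterpart is a voiceless dental fricative — in this inventory, /θ/.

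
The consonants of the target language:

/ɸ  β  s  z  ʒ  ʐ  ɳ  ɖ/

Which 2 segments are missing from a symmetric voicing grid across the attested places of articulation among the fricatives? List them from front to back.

/ʃ/, /ʂ/

Voiceless: /ɸ/ (bilabial), /s/ (alveolar).
Voiced: /β/ (bilabial), /z/ (alveolar), /ʒ/ (postalveolar), /ʐ/ (retroflex).
Gaps, from front to back: postalveolar lacks voiceless (/ʃ/); retroflex lacks voiceless (/ʂ/).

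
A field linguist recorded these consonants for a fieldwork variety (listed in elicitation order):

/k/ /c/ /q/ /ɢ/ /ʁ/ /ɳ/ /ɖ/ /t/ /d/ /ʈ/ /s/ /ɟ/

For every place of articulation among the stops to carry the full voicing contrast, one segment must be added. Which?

/ɡ/

Voiceless: /t/ (alveolar), /ʈ/ (retroflex), /c/ (palatal), /k/ (velar), /q/ (uvular).
Voiced: /d/ (alveolar), /ɖ/ (retroflex), /ɟ/ (palatal), /ɢ/ (uvular).
The velar row has no voiced member, so the gap is the voiced velar stop /ɡ/.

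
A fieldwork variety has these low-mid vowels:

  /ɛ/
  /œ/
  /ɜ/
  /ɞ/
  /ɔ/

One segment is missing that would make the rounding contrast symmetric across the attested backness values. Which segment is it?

backness          unrounded  rounded 
front             ɛ         œ       
central           ɜ         ɞ       
back              —         ɔ       
The back row has no unrounded member, so the gap is the back unrounded vowel /ʌ/.

/ʌ/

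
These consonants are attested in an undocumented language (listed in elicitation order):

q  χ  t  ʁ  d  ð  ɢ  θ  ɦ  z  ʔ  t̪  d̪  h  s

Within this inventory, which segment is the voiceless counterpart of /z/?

/s/

/z/ is a voiced alveolar fricative.
The voiceless counterpart is a voiceless alveolar fricative — in this inventory, /s/.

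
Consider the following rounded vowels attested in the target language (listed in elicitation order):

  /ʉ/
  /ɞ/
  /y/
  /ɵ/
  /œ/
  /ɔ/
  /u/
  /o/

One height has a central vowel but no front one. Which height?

high-mid

Front: /y/ (high), /œ/ (low-mid).
Central: /ʉ/ (high), /ɵ/ (high-mid), /ɞ/ (low-mid).
Back: /u/ (high), /o/ (high-mid), /ɔ/ (low-mid).
Every height has a front member except high-mid, where /ø/ would be expected.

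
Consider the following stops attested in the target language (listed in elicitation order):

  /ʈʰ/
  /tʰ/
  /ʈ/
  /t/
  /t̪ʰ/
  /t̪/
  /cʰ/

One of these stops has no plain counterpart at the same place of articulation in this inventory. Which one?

/cʰ/

Dental: /t̪/ ~ /t̪ʰ/
Alveolar: /t/ ~ /tʰ/
Retroflex: /ʈ/ ~ /ʈʰ/
Palatal: only /cʰ/ (aspirated); no plain partner.
So /cʰ/ is the unpaired segment.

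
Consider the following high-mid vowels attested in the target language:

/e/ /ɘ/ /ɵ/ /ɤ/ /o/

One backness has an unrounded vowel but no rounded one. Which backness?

front

backness          unrounded  rounded 
front             e         —       
central           ɘ         ɵ       
back              ɤ         o       
Every backness has a rounded member except front, where /ø/ would be expected.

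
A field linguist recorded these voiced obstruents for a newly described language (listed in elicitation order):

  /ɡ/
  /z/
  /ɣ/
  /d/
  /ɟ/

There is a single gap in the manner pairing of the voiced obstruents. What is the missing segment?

alveolar: stop /d/, fricative /z/.
palatal: stop /ɟ/, fricative —.
velar: stop /ɡ/, fricative /ɣ/.
The palatal row has no fricative member, so the gap is the palatal fricative /ʝ/.

/ʝ/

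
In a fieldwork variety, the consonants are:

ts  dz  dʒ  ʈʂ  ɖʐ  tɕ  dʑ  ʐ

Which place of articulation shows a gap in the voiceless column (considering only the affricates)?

postalveolar

place of articulation  voiceless  voiced  
alveolar          ts        dz      
postalveolar      —         dʒ      
retroflex         ʈʂ        ɖʐ      
alveolo-palatal   tɕ        dʑ      
Every place of articulation has a voiceless member except postalveolar, where /tʃ/ would be expected.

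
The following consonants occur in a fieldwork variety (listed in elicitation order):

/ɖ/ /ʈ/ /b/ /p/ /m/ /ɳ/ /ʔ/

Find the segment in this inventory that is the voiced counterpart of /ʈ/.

/ɖ/

/ʈ/ is a voiceless retroflex stop.
The voiced counterpart is a voiced retroflex stop — in this inventory, /ɖ/.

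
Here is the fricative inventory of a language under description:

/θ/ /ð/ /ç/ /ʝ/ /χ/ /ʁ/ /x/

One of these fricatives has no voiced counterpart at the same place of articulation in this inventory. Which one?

Dental: /θ/ ~ /ð/
Palatal: /ç/ ~ /ʝ/
Uvular: /χ/ ~ /ʁ/
Velar: only /x/ (voiceless); no voiced partner.
So /x/ is the unpaired segment.

/x/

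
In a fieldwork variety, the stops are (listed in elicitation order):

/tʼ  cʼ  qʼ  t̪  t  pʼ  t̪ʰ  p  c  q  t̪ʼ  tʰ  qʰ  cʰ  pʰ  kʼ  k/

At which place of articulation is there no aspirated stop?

place of articulation  plain     aspirated  ejective
bilabial          p         pʰ        pʼ      
dental            t̪        t̪ʰ       t̪ʼ     
alveolar          t         tʰ        tʼ      
palatal           c         cʰ        cʼ      
velar             k         —         kʼ      
uvular            q         qʰ        qʼ      
Every place of articulation has an aspirated member except velar, where /kʰ/ would be expected.

velar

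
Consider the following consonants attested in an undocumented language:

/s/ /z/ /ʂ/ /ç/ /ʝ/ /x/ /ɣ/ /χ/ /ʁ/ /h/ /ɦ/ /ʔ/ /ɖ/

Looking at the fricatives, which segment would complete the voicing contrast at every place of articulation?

/ʐ/

place of articulation  voiceless  voiced  
alveolar          s         z       
retroflex         ʂ         —       
palatal           ç         ʝ       
velar             x         ɣ       
uvular            χ         ʁ       
glottal           h         ɦ       
The retroflex row has no voiced member, so the gap is the voiced retroflex fricative /ʐ/.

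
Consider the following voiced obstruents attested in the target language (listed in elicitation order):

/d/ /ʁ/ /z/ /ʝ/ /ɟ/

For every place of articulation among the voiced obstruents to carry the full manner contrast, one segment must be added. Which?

/ɢ/

alveolar: stop /d/, fricative /z/.
palatal: stop /ɟ/, fricative /ʝ/.
uvular: stop —, fricative /ʁ/.
The uvular row has no stop member, so the gap is the uvular stop /ɢ/.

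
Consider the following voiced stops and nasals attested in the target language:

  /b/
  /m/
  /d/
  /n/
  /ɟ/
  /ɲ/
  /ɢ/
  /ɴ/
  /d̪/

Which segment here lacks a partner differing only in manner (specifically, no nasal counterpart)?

/d̪/

Bilabial: /b/ ~ /m/
Alveolar: /d/ ~ /n/
Palatal: /ɟ/ ~ /ɲ/
Uvular: /ɢ/ ~ /ɴ/
Dental: only /d̪/ (oral stop); no nasal partner.
So /d̪/ is the unpaired segment.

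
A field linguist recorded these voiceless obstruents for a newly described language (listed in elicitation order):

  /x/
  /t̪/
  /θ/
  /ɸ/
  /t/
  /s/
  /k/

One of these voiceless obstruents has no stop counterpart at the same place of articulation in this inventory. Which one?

/ɸ/

Dental: /t̪/ ~ /θ/
Alveolar: /t/ ~ /s/
Velar: /k/ ~ /x/
Bilabial: only /ɸ/ (fricative); no stop partner.
So /ɸ/ is the unpaired segment.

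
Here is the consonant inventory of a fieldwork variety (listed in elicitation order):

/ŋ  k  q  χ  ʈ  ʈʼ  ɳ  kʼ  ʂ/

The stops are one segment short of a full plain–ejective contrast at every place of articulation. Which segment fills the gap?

place of articulation  plain     ejective
retroflex         ʈ         ʈʼ      
velar             k         kʼ      
uvular            q         —       
The uvular row has no ejective member, so the gap is the ejective uvular stop /qʼ/.

/qʼ/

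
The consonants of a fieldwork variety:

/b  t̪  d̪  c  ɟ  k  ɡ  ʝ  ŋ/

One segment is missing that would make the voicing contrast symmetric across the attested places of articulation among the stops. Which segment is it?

/p/

Voiceless: /t̪/ (dental), /c/ (palatal), /k/ (velar).
Voiced: /b/ (bilabial), /d̪/ (dental), /ɟ/ (palatal), /ɡ/ (velar).
The bilabial row has no voiceless member, so the gap is the voiceless bilabial stop /p/.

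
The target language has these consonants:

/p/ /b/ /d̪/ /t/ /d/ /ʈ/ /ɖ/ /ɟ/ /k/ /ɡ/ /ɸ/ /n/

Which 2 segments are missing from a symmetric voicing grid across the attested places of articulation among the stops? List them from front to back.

/t̪/, /c/

bilabial: voiceless /p/, voiced /b/.
dental: voiceless —, voiced /d̪/.
alveolar: voiceless /t/, voiced /d/.
retroflex: voiceless /ʈ/, voiced /ɖ/.
palatal: voiceless —, voiced /ɟ/.
velar: voiceless /k/, voiced /ɡ/.
Gaps, from front to back: dental lacks voiceless (/t̪/); palatal lacks voiceless (/c/).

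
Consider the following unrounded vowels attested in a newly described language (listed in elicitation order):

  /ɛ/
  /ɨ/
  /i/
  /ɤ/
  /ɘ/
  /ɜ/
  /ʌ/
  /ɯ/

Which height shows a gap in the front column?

Front: /i/ (high), /ɛ/ (low-mid).
Central: /ɨ/ (high), /ɘ/ (high-mid), /ɜ/ (low-mid).
Back: /ɯ/ (high), /ɤ/ (high-mid), /ʌ/ (low-mid).
Every height has a front member except high-mid, where /e/ would be expected.

high-mid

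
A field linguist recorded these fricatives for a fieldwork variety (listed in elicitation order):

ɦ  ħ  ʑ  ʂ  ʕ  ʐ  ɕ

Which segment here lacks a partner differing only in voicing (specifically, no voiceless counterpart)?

/ɦ/

Retroflex: /ʂ/ ~ /ʐ/
Alveolo-palatal: /ɕ/ ~ /ʑ/
Pharyngeal: /ħ/ ~ /ʕ/
Glottal: only /ɦ/ (voiced); no voiceless partner.
So /ɦ/ is the unpaired segment.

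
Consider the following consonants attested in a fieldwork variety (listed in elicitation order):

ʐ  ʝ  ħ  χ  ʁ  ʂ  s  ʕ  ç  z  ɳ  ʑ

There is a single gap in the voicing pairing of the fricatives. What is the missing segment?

place of articulation  voiceless  voiced  
alveolar          s         z       
retroflex         ʂ         ʐ       
alveolo-palatal   —         ʑ       
palatal           ç         ʝ       
uvular            χ         ʁ       
pharyngeal        ħ         ʕ       
The alveolo-palatal row has no voiceless member, so the gap is the voiceless alveolo-palatal fricative /ɕ/.

/ɕ/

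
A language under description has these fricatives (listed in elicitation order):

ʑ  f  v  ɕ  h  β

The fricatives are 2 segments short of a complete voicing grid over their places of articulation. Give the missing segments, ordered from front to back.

/ɸ/, /ɦ/

bilabial: voiceless —, voiced /β/.
labiodental: voiceless /f/, voiced /v/.
alveolo-palatal: voiceless /ɕ/, voiced /ʑ/.
glottal: voiceless /h/, voiced —.
Gaps, from front to back: bilabial lacks voiceless (/ɸ/); glottal lacks voiced (/ɦ/).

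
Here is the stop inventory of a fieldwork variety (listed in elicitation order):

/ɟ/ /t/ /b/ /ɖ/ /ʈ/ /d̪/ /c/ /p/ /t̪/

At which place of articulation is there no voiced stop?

alveolar

Voiceless: /p/ (bilabial), /t̪/ (dental), /t/ (alveolar), /ʈ/ (retroflex), /c/ (palatal).
Voiced: /b/ (bilabial), /d̪/ (dental), /ɖ/ (retroflex), /ɟ/ (palatal).
Every place of articulation has a voiced member except alveolar, where /d/ would be expected.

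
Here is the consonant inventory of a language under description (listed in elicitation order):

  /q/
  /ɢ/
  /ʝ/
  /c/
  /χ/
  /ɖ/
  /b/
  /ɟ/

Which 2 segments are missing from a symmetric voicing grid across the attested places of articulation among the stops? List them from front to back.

/p/, /ʈ/

place of articulation  voiceless  voiced  
bilabial          —         b       
retroflex         —         ɖ       
palatal           c         ɟ       
uvular            q         ɢ       
Gaps, from front to back: bilabial lacks voiceless (/p/); retroflex lacks voiceless (/ʈ/).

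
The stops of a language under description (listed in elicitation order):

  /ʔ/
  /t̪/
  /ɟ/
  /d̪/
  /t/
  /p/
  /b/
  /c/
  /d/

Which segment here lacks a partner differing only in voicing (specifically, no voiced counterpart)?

Bilabial: /p/ ~ /b/
Dental: /t̪/ ~ /d̪/
Alveolar: /t/ ~ /d/
Palatal: /c/ ~ /ɟ/
Glottal: only /ʔ/ (voiceless); no voiced partner.
So /ʔ/ is the unpaired segment.

/ʔ/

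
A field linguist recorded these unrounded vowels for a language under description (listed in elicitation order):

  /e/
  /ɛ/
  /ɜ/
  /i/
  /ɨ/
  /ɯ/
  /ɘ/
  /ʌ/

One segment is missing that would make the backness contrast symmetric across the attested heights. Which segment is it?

/ɤ/

Front: /i/ (high), /e/ (high-mid), /ɛ/ (low-mid).
Central: /ɨ/ (high), /ɘ/ (high-mid), /ɜ/ (low-mid).
Back: /ɯ/ (high), /ʌ/ (low-mid).
The high-mid row has no back member, so the gap is the high-mid back unrounded vowel /ɤ/.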